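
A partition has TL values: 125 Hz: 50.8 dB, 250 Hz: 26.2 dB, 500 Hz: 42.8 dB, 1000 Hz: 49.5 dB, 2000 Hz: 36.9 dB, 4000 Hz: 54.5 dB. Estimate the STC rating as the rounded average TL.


Given TL values at each frequency:
  125 Hz: 50.8 dB
  250 Hz: 26.2 dB
  500 Hz: 42.8 dB
  1000 Hz: 49.5 dB
  2000 Hz: 36.9 dB
  4000 Hz: 54.5 dB
Formula: STC ~ round(average of TL values)
Sum = 50.8 + 26.2 + 42.8 + 49.5 + 36.9 + 54.5 = 260.7
Average = 260.7 / 6 = 43.45
Rounded: 43

43


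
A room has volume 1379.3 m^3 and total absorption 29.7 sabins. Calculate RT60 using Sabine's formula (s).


Given values:
  V = 1379.3 m^3
  A = 29.7 sabins
Formula: RT60 = 0.161 * V / A
Numerator: 0.161 * 1379.3 = 222.0673
RT60 = 222.0673 / 29.7 = 7.477

7.477 s


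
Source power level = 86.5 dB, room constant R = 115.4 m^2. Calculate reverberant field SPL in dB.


Given values:
  Lw = 86.5 dB, R = 115.4 m^2
Formula: SPL = Lw + 10 * log10(4 / R)
Compute 4 / R = 4 / 115.4 = 0.034662
Compute 10 * log10(0.034662) = -14.6015
SPL = 86.5 + (-14.6015) = 71.9

71.9 dB


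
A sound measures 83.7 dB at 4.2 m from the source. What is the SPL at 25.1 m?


Given values:
  SPL1 = 83.7 dB, r1 = 4.2 m, r2 = 25.1 m
Formula: SPL2 = SPL1 - 20 * log10(r2 / r1)
Compute ratio: r2 / r1 = 25.1 / 4.2 = 5.9762
Compute log10: log10(5.9762) = 0.776425
Compute drop: 20 * 0.776425 = 15.5285
SPL2 = 83.7 - 15.5285 = 68.17

68.17 dB


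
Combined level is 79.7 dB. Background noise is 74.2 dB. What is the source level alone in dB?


Given values:
  L_total = 79.7 dB, L_bg = 74.2 dB
Formula: L_source = 10 * log10(10^(L_total/10) - 10^(L_bg/10))
Convert to linear:
  10^(79.7/10) = 93325430.0797
  10^(74.2/10) = 26302679.919
Difference: 93325430.0797 - 26302679.919 = 67022750.1607
L_source = 10 * log10(67022750.1607) = 78.26

78.26 dB


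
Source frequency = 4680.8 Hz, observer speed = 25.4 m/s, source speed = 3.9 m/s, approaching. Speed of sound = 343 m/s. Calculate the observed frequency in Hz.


Given values:
  f_s = 4680.8 Hz, v_o = 25.4 m/s, v_s = 3.9 m/s
  Direction: approaching
Formula: f_o = f_s * (c + v_o) / (c - v_s)
Numerator: c + v_o = 343 + 25.4 = 368.4
Denominator: c - v_s = 343 - 3.9 = 339.1
f_o = 4680.8 * 368.4 / 339.1 = 5085.25

5085.25 Hz


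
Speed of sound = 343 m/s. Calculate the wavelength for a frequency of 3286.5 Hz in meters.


Given values:
  c = 343 m/s, f = 3286.5 Hz
Formula: lambda = c / f
lambda = 343 / 3286.5
lambda = 0.1044

0.1044 m


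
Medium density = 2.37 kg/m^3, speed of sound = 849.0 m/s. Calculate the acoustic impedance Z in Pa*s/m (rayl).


Given values:
  rho = 2.37 kg/m^3
  c = 849.0 m/s
Formula: Z = rho * c
Z = 2.37 * 849.0
Z = 2012.13

2012.13 rayl


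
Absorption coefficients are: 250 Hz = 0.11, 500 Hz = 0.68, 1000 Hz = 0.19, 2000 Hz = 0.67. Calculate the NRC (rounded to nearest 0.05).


Given values:
  a_250 = 0.11, a_500 = 0.68
  a_1000 = 0.19, a_2000 = 0.67
Formula: NRC = (a250 + a500 + a1000 + a2000) / 4
Sum = 0.11 + 0.68 + 0.19 + 0.67 = 1.65
NRC = 1.65 / 4 = 0.4125
Rounded to nearest 0.05: 0.4

0.4


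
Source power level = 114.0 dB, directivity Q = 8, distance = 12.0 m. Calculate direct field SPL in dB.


Given values:
  Lw = 114.0 dB, Q = 8, r = 12.0 m
Formula: SPL = Lw + 10 * log10(Q / (4 * pi * r^2))
Compute 4 * pi * r^2 = 4 * pi * 12.0^2 = 1809.5574
Compute Q / denom = 8 / 1809.5574 = 0.00442097
Compute 10 * log10(0.00442097) = -23.5448
SPL = 114.0 + (-23.5448) = 90.46

90.46 dB


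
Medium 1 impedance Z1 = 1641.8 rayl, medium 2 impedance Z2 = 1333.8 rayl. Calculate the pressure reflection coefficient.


Given values:
  Z1 = 1641.8 rayl, Z2 = 1333.8 rayl
Formula: R = (Z2 - Z1) / (Z2 + Z1)
Numerator: Z2 - Z1 = 1333.8 - 1641.8 = -308.0
Denominator: Z2 + Z1 = 1333.8 + 1641.8 = 2975.6
R = -308.0 / 2975.6 = -0.1035

-0.1035


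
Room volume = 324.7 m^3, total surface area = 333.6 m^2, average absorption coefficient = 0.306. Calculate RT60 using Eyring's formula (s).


Given values:
  V = 324.7 m^3, S = 333.6 m^2, alpha = 0.306
Formula: RT60 = 0.161 * V / (-S * ln(1 - alpha))
Compute ln(1 - 0.306) = ln(0.694) = -0.365283
Denominator: -333.6 * -0.365283 = 121.8584
Numerator: 0.161 * 324.7 = 52.2767
RT60 = 52.2767 / 121.8584 = 0.429

0.429 s


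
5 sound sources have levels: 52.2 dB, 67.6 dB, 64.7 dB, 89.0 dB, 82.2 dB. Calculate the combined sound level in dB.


Formula: L_total = 10 * log10( sum(10^(Li/10)) )
  Source 1: 10^(52.2/10) = 165958.6907
  Source 2: 10^(67.6/10) = 5754399.3734
  Source 3: 10^(64.7/10) = 2951209.2267
  Source 4: 10^(89.0/10) = 794328234.7243
  Source 5: 10^(82.2/10) = 165958690.7438
Sum of linear values = 969158492.7589
L_total = 10 * log10(969158492.7589) = 89.86

89.86 dB


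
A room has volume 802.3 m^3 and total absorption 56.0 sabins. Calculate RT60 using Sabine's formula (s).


Given values:
  V = 802.3 m^3
  A = 56.0 sabins
Formula: RT60 = 0.161 * V / A
Numerator: 0.161 * 802.3 = 129.1703
RT60 = 129.1703 / 56.0 = 2.307

2.307 s


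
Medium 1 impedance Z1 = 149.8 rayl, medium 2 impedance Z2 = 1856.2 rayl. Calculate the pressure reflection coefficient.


Given values:
  Z1 = 149.8 rayl, Z2 = 1856.2 rayl
Formula: R = (Z2 - Z1) / (Z2 + Z1)
Numerator: Z2 - Z1 = 1856.2 - 149.8 = 1706.4
Denominator: Z2 + Z1 = 1856.2 + 149.8 = 2006.0
R = 1706.4 / 2006.0 = 0.8506

0.8506


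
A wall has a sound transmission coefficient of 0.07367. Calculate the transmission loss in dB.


Given values:
  tau = 0.07367
Formula: TL = 10 * log10(1 / tau)
Compute 1 / tau = 1 / 0.07367 = 13.574
Compute log10(13.574) = 1.132708
TL = 10 * 1.132708 = 11.33

11.33 dB


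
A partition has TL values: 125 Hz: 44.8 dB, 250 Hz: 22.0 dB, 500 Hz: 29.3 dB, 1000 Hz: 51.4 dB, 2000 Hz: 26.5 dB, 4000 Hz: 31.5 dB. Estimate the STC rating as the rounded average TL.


Given TL values at each frequency:
  125 Hz: 44.8 dB
  250 Hz: 22.0 dB
  500 Hz: 29.3 dB
  1000 Hz: 51.4 dB
  2000 Hz: 26.5 dB
  4000 Hz: 31.5 dB
Formula: STC ~ round(average of TL values)
Sum = 44.8 + 22.0 + 29.3 + 51.4 + 26.5 + 31.5 = 205.5
Average = 205.5 / 6 = 34.25
Rounded: 34

34


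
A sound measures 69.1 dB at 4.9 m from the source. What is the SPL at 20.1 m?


Given values:
  SPL1 = 69.1 dB, r1 = 4.9 m, r2 = 20.1 m
Formula: SPL2 = SPL1 - 20 * log10(r2 / r1)
Compute ratio: r2 / r1 = 20.1 / 4.9 = 4.102
Compute log10: log10(4.102) = 0.612996
Compute drop: 20 * 0.612996 = 12.2599
SPL2 = 69.1 - 12.2599 = 56.84

56.84 dB


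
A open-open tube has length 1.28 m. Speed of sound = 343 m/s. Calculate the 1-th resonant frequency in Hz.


Given values:
  Tube type: open-open, L = 1.28 m, c = 343 m/s, n = 1
Formula: f_n = n * c / (2 * L)
Compute 2 * L = 2 * 1.28 = 2.56
f = 1 * 343 / 2.56
f = 133.98

133.98 Hz


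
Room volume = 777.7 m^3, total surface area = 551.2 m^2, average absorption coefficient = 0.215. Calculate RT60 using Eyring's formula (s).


Given values:
  V = 777.7 m^3, S = 551.2 m^2, alpha = 0.215
Formula: RT60 = 0.161 * V / (-S * ln(1 - alpha))
Compute ln(1 - 0.215) = ln(0.785) = -0.242072
Denominator: -551.2 * -0.242072 = 133.4301
Numerator: 0.161 * 777.7 = 125.2097
RT60 = 125.2097 / 133.4301 = 0.938

0.938 s


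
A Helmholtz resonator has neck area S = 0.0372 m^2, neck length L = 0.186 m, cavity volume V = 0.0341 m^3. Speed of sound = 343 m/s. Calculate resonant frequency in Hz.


Given values:
  S = 0.0372 m^2, L = 0.186 m, V = 0.0341 m^3, c = 343 m/s
Formula: f = (c / (2*pi)) * sqrt(S / (V * L))
Compute V * L = 0.0341 * 0.186 = 0.0063426
Compute S / (V * L) = 0.0372 / 0.0063426 = 5.8651
Compute sqrt(5.8651) = 2.421797
Compute c / (2*pi) = 343 / 6.283185 = 54.590148
f = 54.590148 * 2.421797 = 132.21

132.21 Hz


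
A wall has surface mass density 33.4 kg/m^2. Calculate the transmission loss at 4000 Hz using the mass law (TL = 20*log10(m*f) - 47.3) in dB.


Given values:
  m = 33.4 kg/m^2, f = 4000 Hz
Formula: TL = 20 * log10(m * f) - 47.3
Compute m * f = 33.4 * 4000 = 133600.0
Compute log10(133600.0) = 5.125806
Compute 20 * 5.125806 = 102.5161
TL = 102.5161 - 47.3 = 55.22

55.22 dB


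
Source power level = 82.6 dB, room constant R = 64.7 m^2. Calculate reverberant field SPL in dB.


Given values:
  Lw = 82.6 dB, R = 64.7 m^2
Formula: SPL = Lw + 10 * log10(4 / R)
Compute 4 / R = 4 / 64.7 = 0.061824
Compute 10 * log10(0.061824) = -12.0884
SPL = 82.6 + (-12.0884) = 70.51

70.51 dB


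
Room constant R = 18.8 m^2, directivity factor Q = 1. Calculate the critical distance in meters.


Given values:
  R = 18.8 m^2, Q = 1
Formula: d_c = 0.141 * sqrt(Q * R)
Compute Q * R = 1 * 18.8 = 18.8
Compute sqrt(18.8) = 4.3359
d_c = 0.141 * 4.3359 = 0.611

0.611 m


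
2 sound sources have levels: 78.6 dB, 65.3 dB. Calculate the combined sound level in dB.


Formula: L_total = 10 * log10( sum(10^(Li/10)) )
  Source 1: 10^(78.6/10) = 72443596.0075
  Source 2: 10^(65.3/10) = 3388441.5614
Sum of linear values = 75832037.5689
L_total = 10 * log10(75832037.5689) = 78.8

78.8 dB


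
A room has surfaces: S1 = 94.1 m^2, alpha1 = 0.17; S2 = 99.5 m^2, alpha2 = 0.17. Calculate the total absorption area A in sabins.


Given surfaces:
  Surface 1: 94.1 * 0.17 = 15.997
  Surface 2: 99.5 * 0.17 = 16.915
Formula: A = sum(Si * alpha_i)
A = 15.997 + 16.915
A = 32.91

32.91 sabins


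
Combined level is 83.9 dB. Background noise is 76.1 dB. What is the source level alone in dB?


Given values:
  L_total = 83.9 dB, L_bg = 76.1 dB
Formula: L_source = 10 * log10(10^(L_total/10) - 10^(L_bg/10))
Convert to linear:
  10^(83.9/10) = 245470891.5685
  10^(76.1/10) = 40738027.7804
Difference: 245470891.5685 - 40738027.7804 = 204732863.7881
L_source = 10 * log10(204732863.7881) = 83.11

83.11 dB


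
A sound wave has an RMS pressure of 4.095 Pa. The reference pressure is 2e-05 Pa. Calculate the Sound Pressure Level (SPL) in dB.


Given values:
  p = 4.095 Pa
  p_ref = 2e-05 Pa
Formula: SPL = 20 * log10(p / p_ref)
Compute ratio: p / p_ref = 4.095 / 2e-05 = 204750
Compute log10: log10(204750) = 5.311224
Multiply: SPL = 20 * 5.311224 = 106.22

106.22 dB


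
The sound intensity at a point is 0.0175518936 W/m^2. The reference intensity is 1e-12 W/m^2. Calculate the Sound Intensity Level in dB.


Given values:
  I = 0.0175518936 W/m^2
  I_ref = 1e-12 W/m^2
Formula: SIL = 10 * log10(I / I_ref)
Compute ratio: I / I_ref = 17551893600
Compute log10: log10(17551893600) = 10.244324
Multiply: SIL = 10 * 10.244324 = 102.44

102.44 dB


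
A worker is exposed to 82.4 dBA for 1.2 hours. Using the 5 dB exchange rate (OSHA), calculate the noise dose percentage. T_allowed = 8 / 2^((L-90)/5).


Given values:
  L = 82.4 dBA, T = 1.2 hours
Formula: T_allowed = 8 / 2^((L - 90) / 5)
Compute exponent: (82.4 - 90) / 5 = -1.52
Compute 2^(-1.52) = 0.348686
T_allowed = 8 / 0.348686 = 22.943278 hours
Dose = (T / T_allowed) * 100
Dose = (1.2 / 22.943278) * 100 = 5.23

5.23 %


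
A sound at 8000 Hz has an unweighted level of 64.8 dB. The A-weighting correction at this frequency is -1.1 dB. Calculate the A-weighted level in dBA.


Given values:
  SPL = 64.8 dB
  A-weighting at 8000 Hz = -1.1 dB
Formula: L_A = SPL + A_weight
L_A = 64.8 + (-1.1)
L_A = 63.7

63.7 dBA


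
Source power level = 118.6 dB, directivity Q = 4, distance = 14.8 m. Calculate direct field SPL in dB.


Given values:
  Lw = 118.6 dB, Q = 4, r = 14.8 m
Formula: SPL = Lw + 10 * log10(Q / (4 * pi * r^2))
Compute 4 * pi * r^2 = 4 * pi * 14.8^2 = 2752.5378
Compute Q / denom = 4 / 2752.5378 = 0.0014532
Compute 10 * log10(0.0014532) = -28.3767
SPL = 118.6 + (-28.3767) = 90.22

90.22 dB


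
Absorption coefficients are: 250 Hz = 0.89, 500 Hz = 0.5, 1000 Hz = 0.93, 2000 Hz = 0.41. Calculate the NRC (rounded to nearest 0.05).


Given values:
  a_250 = 0.89, a_500 = 0.5
  a_1000 = 0.93, a_2000 = 0.41
Formula: NRC = (a250 + a500 + a1000 + a2000) / 4
Sum = 0.89 + 0.5 + 0.93 + 0.41 = 2.73
NRC = 2.73 / 4 = 0.6825
Rounded to nearest 0.05: 0.7

0.7


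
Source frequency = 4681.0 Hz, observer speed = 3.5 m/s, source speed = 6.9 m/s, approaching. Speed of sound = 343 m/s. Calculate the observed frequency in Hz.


Given values:
  f_s = 4681.0 Hz, v_o = 3.5 m/s, v_s = 6.9 m/s
  Direction: approaching
Formula: f_o = f_s * (c + v_o) / (c - v_s)
Numerator: c + v_o = 343 + 3.5 = 346.5
Denominator: c - v_s = 343 - 6.9 = 336.1
f_o = 4681.0 * 346.5 / 336.1 = 4825.84

4825.84 Hz


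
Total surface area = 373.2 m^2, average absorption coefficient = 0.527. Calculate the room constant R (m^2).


Given values:
  S = 373.2 m^2, alpha = 0.527
Formula: R = S * alpha / (1 - alpha)
Numerator: 373.2 * 0.527 = 196.6764
Denominator: 1 - 0.527 = 0.473
R = 196.6764 / 0.473 = 415.81

415.81 m^2


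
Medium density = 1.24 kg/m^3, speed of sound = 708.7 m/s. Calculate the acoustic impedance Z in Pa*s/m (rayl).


Given values:
  rho = 1.24 kg/m^3
  c = 708.7 m/s
Formula: Z = rho * c
Z = 1.24 * 708.7
Z = 878.79

878.79 rayl


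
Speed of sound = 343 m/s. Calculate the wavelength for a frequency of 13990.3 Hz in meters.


Given values:
  c = 343 m/s, f = 13990.3 Hz
Formula: lambda = c / f
lambda = 343 / 13990.3
lambda = 0.0245

0.0245 m


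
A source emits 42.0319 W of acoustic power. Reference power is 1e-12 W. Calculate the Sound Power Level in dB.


Given values:
  W = 42.0319 W
  W_ref = 1e-12 W
Formula: SWL = 10 * log10(W / W_ref)
Compute ratio: W / W_ref = 42031900000000
Compute log10: log10(42031900000000) = 13.623579
Multiply: SWL = 10 * 13.623579 = 136.24

136.24 dB


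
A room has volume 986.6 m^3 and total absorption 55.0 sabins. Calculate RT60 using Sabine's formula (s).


Given values:
  V = 986.6 m^3
  A = 55.0 sabins
Formula: RT60 = 0.161 * V / A
Numerator: 0.161 * 986.6 = 158.8426
RT60 = 158.8426 / 55.0 = 2.888

2.888 s


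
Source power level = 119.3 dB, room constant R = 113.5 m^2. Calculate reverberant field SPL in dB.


Given values:
  Lw = 119.3 dB, R = 113.5 m^2
Formula: SPL = Lw + 10 * log10(4 / R)
Compute 4 / R = 4 / 113.5 = 0.035242
Compute 10 * log10(0.035242) = -14.5294
SPL = 119.3 + (-14.5294) = 104.77

104.77 dB


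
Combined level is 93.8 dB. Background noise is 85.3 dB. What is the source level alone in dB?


Given values:
  L_total = 93.8 dB, L_bg = 85.3 dB
Formula: L_source = 10 * log10(10^(L_total/10) - 10^(L_bg/10))
Convert to linear:
  10^(93.8/10) = 2398832919.0195
  10^(85.3/10) = 338844156.1392
Difference: 2398832919.0195 - 338844156.1392 = 2059988762.8803
L_source = 10 * log10(2059988762.8803) = 93.14

93.14 dB


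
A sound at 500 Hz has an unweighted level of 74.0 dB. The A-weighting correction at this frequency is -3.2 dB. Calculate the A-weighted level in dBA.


Given values:
  SPL = 74.0 dB
  A-weighting at 500 Hz = -3.2 dB
Formula: L_A = SPL + A_weight
L_A = 74.0 + (-3.2)
L_A = 70.8

70.8 dBA


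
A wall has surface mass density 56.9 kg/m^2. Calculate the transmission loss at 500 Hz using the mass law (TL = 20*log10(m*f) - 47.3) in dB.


Given values:
  m = 56.9 kg/m^2, f = 500 Hz
Formula: TL = 20 * log10(m * f) - 47.3
Compute m * f = 56.9 * 500 = 28450.0
Compute log10(28450.0) = 4.454082
Compute 20 * 4.454082 = 89.0816
TL = 89.0816 - 47.3 = 41.78

41.78 dB


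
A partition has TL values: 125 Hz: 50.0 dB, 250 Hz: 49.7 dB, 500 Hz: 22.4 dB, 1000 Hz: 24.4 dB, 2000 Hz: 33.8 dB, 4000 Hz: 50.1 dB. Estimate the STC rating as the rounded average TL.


Given TL values at each frequency:
  125 Hz: 50.0 dB
  250 Hz: 49.7 dB
  500 Hz: 22.4 dB
  1000 Hz: 24.4 dB
  2000 Hz: 33.8 dB
  4000 Hz: 50.1 dB
Formula: STC ~ round(average of TL values)
Sum = 50.0 + 49.7 + 22.4 + 24.4 + 33.8 + 50.1 = 230.4
Average = 230.4 / 6 = 38.4
Rounded: 38

38


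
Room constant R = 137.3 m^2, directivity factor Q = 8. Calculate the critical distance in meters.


Given values:
  R = 137.3 m^2, Q = 8
Formula: d_c = 0.141 * sqrt(Q * R)
Compute Q * R = 8 * 137.3 = 1098.4
Compute sqrt(1098.4) = 33.1421
d_c = 0.141 * 33.1421 = 4.673

4.673 m


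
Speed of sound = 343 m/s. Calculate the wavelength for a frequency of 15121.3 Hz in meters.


Given values:
  c = 343 m/s, f = 15121.3 Hz
Formula: lambda = c / f
lambda = 343 / 15121.3
lambda = 0.0227

0.0227 m


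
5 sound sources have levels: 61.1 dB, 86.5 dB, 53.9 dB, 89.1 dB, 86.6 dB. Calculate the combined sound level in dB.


Formula: L_total = 10 * log10( sum(10^(Li/10)) )
  Source 1: 10^(61.1/10) = 1288249.5517
  Source 2: 10^(86.5/10) = 446683592.151
  Source 3: 10^(53.9/10) = 245470.8916
  Source 4: 10^(89.1/10) = 812830516.1641
  Source 5: 10^(86.6/10) = 457088189.6149
Sum of linear values = 1718136018.3733
L_total = 10 * log10(1718136018.3733) = 92.35

92.35 dB


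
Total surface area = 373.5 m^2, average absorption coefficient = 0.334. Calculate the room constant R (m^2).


Given values:
  S = 373.5 m^2, alpha = 0.334
Formula: R = S * alpha / (1 - alpha)
Numerator: 373.5 * 0.334 = 124.749
Denominator: 1 - 0.334 = 0.666
R = 124.749 / 0.666 = 187.31

187.31 m^2


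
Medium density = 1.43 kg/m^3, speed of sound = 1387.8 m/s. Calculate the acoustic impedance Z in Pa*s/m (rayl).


Given values:
  rho = 1.43 kg/m^3
  c = 1387.8 m/s
Formula: Z = rho * c
Z = 1.43 * 1387.8
Z = 1984.55

1984.55 rayl


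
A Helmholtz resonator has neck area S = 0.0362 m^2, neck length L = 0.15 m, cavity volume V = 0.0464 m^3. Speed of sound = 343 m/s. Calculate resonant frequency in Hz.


Given values:
  S = 0.0362 m^2, L = 0.15 m, V = 0.0464 m^3, c = 343 m/s
Formula: f = (c / (2*pi)) * sqrt(S / (V * L))
Compute V * L = 0.0464 * 0.15 = 0.00696
Compute S / (V * L) = 0.0362 / 0.00696 = 5.2011
Compute sqrt(5.2011) = 2.280592
Compute c / (2*pi) = 343 / 6.283185 = 54.590148
f = 54.590148 * 2.280592 = 124.5

124.5 Hz


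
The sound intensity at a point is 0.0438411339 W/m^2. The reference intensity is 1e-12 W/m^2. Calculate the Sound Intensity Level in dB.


Given values:
  I = 0.0438411339 W/m^2
  I_ref = 1e-12 W/m^2
Formula: SIL = 10 * log10(I / I_ref)
Compute ratio: I / I_ref = 43841133900
Compute log10: log10(43841133900) = 10.641882
Multiply: SIL = 10 * 10.641882 = 106.42

106.42 dB


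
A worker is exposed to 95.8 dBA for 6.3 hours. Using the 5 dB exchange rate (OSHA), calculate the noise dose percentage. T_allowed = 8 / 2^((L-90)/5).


Given values:
  L = 95.8 dBA, T = 6.3 hours
Formula: T_allowed = 8 / 2^((L - 90) / 5)
Compute exponent: (95.8 - 90) / 5 = 1.16
Compute 2^(1.16) = 2.234574
T_allowed = 8 / 2.234574 = 3.580101 hours
Dose = (T / T_allowed) * 100
Dose = (6.3 / 3.580101) * 100 = 175.97

175.97 %


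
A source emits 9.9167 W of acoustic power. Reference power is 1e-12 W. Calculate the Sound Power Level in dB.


Given values:
  W = 9.9167 W
  W_ref = 1e-12 W
Formula: SWL = 10 * log10(W / W_ref)
Compute ratio: W / W_ref = 9916700000000
Compute log10: log10(9916700000000) = 12.996367
Multiply: SWL = 10 * 12.996367 = 129.96

129.96 dB


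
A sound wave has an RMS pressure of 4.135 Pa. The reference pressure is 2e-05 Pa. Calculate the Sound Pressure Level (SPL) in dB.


Given values:
  p = 4.135 Pa
  p_ref = 2e-05 Pa
Formula: SPL = 20 * log10(p / p_ref)
Compute ratio: p / p_ref = 4.135 / 2e-05 = 206750
Compute log10: log10(206750) = 5.315446
Multiply: SPL = 20 * 5.315446 = 106.31

106.31 dB


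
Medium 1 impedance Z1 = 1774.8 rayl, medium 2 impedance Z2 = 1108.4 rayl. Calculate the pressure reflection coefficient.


Given values:
  Z1 = 1774.8 rayl, Z2 = 1108.4 rayl
Formula: R = (Z2 - Z1) / (Z2 + Z1)
Numerator: Z2 - Z1 = 1108.4 - 1774.8 = -666.4
Denominator: Z2 + Z1 = 1108.4 + 1774.8 = 2883.2
R = -666.4 / 2883.2 = -0.2311

-0.2311


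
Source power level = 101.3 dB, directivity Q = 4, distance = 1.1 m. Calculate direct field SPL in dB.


Given values:
  Lw = 101.3 dB, Q = 4, r = 1.1 m
Formula: SPL = Lw + 10 * log10(Q / (4 * pi * r^2))
Compute 4 * pi * r^2 = 4 * pi * 1.1^2 = 15.2053
Compute Q / denom = 4 / 15.2053 = 0.26306617
Compute 10 * log10(0.26306617) = -5.7993
SPL = 101.3 + (-5.7993) = 95.5

95.5 dB


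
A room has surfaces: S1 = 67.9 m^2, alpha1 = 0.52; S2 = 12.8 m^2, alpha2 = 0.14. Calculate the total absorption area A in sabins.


Given surfaces:
  Surface 1: 67.9 * 0.52 = 35.308
  Surface 2: 12.8 * 0.14 = 1.792
Formula: A = sum(Si * alpha_i)
A = 35.308 + 1.792
A = 37.1

37.1 sabins


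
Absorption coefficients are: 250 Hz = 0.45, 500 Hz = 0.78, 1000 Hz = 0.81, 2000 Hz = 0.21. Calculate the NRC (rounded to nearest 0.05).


Given values:
  a_250 = 0.45, a_500 = 0.78
  a_1000 = 0.81, a_2000 = 0.21
Formula: NRC = (a250 + a500 + a1000 + a2000) / 4
Sum = 0.45 + 0.78 + 0.81 + 0.21 = 2.25
NRC = 2.25 / 4 = 0.5625
Rounded to nearest 0.05: 0.55

0.55


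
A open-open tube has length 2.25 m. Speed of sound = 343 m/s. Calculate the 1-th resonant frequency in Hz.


Given values:
  Tube type: open-open, L = 2.25 m, c = 343 m/s, n = 1
Formula: f_n = n * c / (2 * L)
Compute 2 * L = 2 * 2.25 = 4.5
f = 1 * 343 / 4.5
f = 76.22

76.22 Hz


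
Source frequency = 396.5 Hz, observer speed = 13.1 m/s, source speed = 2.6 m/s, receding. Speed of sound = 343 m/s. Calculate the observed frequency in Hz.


Given values:
  f_s = 396.5 Hz, v_o = 13.1 m/s, v_s = 2.6 m/s
  Direction: receding
Formula: f_o = f_s * (c - v_o) / (c + v_s)
Numerator: c - v_o = 343 - 13.1 = 329.9
Denominator: c + v_s = 343 + 2.6 = 345.6
f_o = 396.5 * 329.9 / 345.6 = 378.49

378.49 Hz


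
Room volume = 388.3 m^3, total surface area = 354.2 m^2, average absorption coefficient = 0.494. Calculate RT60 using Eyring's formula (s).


Given values:
  V = 388.3 m^3, S = 354.2 m^2, alpha = 0.494
Formula: RT60 = 0.161 * V / (-S * ln(1 - alpha))
Compute ln(1 - 0.494) = ln(0.506) = -0.681219
Denominator: -354.2 * -0.681219 = 241.2878
Numerator: 0.161 * 388.3 = 62.5163
RT60 = 62.5163 / 241.2878 = 0.259

0.259 s


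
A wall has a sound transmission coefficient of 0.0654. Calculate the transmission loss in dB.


Given values:
  tau = 0.0654
Formula: TL = 10 * log10(1 / tau)
Compute 1 / tau = 1 / 0.0654 = 15.2905
Compute log10(15.2905) = 1.184422
TL = 10 * 1.184422 = 11.84

11.84 dB


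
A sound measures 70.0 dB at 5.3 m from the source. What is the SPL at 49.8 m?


Given values:
  SPL1 = 70.0 dB, r1 = 5.3 m, r2 = 49.8 m
Formula: SPL2 = SPL1 - 20 * log10(r2 / r1)
Compute ratio: r2 / r1 = 49.8 / 5.3 = 9.3962
Compute log10: log10(9.3962) = 0.972952
Compute drop: 20 * 0.972952 = 19.459
SPL2 = 70.0 - 19.459 = 50.54

50.54 dB


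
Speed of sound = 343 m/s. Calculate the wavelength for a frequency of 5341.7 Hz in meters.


Given values:
  c = 343 m/s, f = 5341.7 Hz
Formula: lambda = c / f
lambda = 343 / 5341.7
lambda = 0.0642

0.0642 m


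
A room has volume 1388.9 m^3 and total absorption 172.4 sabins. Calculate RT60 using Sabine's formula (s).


Given values:
  V = 1388.9 m^3
  A = 172.4 sabins
Formula: RT60 = 0.161 * V / A
Numerator: 0.161 * 1388.9 = 223.6129
RT60 = 223.6129 / 172.4 = 1.297

1.297 s


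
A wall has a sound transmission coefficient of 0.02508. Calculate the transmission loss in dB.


Given values:
  tau = 0.02508
Formula: TL = 10 * log10(1 / tau)
Compute 1 / tau = 1 / 0.02508 = 39.8724
Compute log10(39.8724) = 1.600672
TL = 10 * 1.600672 = 16.01

16.01 dB


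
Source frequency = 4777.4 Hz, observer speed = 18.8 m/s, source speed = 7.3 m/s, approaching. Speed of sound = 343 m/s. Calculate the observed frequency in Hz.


Given values:
  f_s = 4777.4 Hz, v_o = 18.8 m/s, v_s = 7.3 m/s
  Direction: approaching
Formula: f_o = f_s * (c + v_o) / (c - v_s)
Numerator: c + v_o = 343 + 18.8 = 361.8
Denominator: c - v_s = 343 - 7.3 = 335.7
f_o = 4777.4 * 361.8 / 335.7 = 5148.83

5148.83 Hz


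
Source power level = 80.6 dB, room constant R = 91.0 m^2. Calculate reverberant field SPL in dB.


Given values:
  Lw = 80.6 dB, R = 91.0 m^2
Formula: SPL = Lw + 10 * log10(4 / R)
Compute 4 / R = 4 / 91.0 = 0.043956
Compute 10 * log10(0.043956) = -13.5698
SPL = 80.6 + (-13.5698) = 67.03

67.03 dB


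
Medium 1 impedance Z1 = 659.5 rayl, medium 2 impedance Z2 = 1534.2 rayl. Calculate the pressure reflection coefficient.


Given values:
  Z1 = 659.5 rayl, Z2 = 1534.2 rayl
Formula: R = (Z2 - Z1) / (Z2 + Z1)
Numerator: Z2 - Z1 = 1534.2 - 659.5 = 874.7
Denominator: Z2 + Z1 = 1534.2 + 659.5 = 2193.7
R = 874.7 / 2193.7 = 0.3987

0.3987


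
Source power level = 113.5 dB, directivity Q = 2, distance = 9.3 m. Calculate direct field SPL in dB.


Given values:
  Lw = 113.5 dB, Q = 2, r = 9.3 m
Formula: SPL = Lw + 10 * log10(Q / (4 * pi * r^2))
Compute 4 * pi * r^2 = 4 * pi * 9.3^2 = 1086.8654
Compute Q / denom = 2 / 1086.8654 = 0.00184015
Compute 10 * log10(0.00184015) = -27.3515
SPL = 113.5 + (-27.3515) = 86.15

86.15 dB


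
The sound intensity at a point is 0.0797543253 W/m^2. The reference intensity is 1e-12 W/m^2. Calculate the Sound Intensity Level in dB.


Given values:
  I = 0.0797543253 W/m^2
  I_ref = 1e-12 W/m^2
Formula: SIL = 10 * log10(I / I_ref)
Compute ratio: I / I_ref = 79754325300
Compute log10: log10(79754325300) = 10.901754
Multiply: SIL = 10 * 10.901754 = 109.02

109.02 dB


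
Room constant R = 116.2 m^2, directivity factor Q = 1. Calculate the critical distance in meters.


Given values:
  R = 116.2 m^2, Q = 1
Formula: d_c = 0.141 * sqrt(Q * R)
Compute Q * R = 1 * 116.2 = 116.2
Compute sqrt(116.2) = 10.7796
d_c = 0.141 * 10.7796 = 1.52

1.52 m


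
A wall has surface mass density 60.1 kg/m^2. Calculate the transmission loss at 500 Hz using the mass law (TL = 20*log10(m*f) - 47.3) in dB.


Given values:
  m = 60.1 kg/m^2, f = 500 Hz
Formula: TL = 20 * log10(m * f) - 47.3
Compute m * f = 60.1 * 500 = 30050.0
Compute log10(30050.0) = 4.477844
Compute 20 * 4.477844 = 89.5569
TL = 89.5569 - 47.3 = 42.26

42.26 dB


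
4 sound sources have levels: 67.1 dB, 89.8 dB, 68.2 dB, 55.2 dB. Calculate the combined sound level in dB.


Formula: L_total = 10 * log10( sum(10^(Li/10)) )
  Source 1: 10^(67.1/10) = 5128613.8399
  Source 2: 10^(89.8/10) = 954992586.0214
  Source 3: 10^(68.2/10) = 6606934.4801
  Source 4: 10^(55.2/10) = 331131.1215
Sum of linear values = 967059265.4629
L_total = 10 * log10(967059265.4629) = 89.85

89.85 dB


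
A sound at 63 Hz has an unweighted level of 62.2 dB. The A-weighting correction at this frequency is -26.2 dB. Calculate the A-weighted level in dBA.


Given values:
  SPL = 62.2 dB
  A-weighting at 63 Hz = -26.2 dB
Formula: L_A = SPL + A_weight
L_A = 62.2 + (-26.2)
L_A = 36.0

36.0 dBA


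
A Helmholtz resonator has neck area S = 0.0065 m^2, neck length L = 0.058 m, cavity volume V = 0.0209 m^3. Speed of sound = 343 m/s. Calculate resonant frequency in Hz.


Given values:
  S = 0.0065 m^2, L = 0.058 m, V = 0.0209 m^3, c = 343 m/s
Formula: f = (c / (2*pi)) * sqrt(S / (V * L))
Compute V * L = 0.0209 * 0.058 = 0.0012122
Compute S / (V * L) = 0.0065 / 0.0012122 = 5.3622
Compute sqrt(5.3622) = 2.315642
Compute c / (2*pi) = 343 / 6.283185 = 54.590148
f = 54.590148 * 2.315642 = 126.41

126.41 Hz


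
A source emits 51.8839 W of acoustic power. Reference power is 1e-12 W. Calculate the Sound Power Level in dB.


Given values:
  W = 51.8839 W
  W_ref = 1e-12 W
Formula: SWL = 10 * log10(W / W_ref)
Compute ratio: W / W_ref = 51883900000000
Compute log10: log10(51883900000000) = 13.715033
Multiply: SWL = 10 * 13.715033 = 137.15

137.15 dB


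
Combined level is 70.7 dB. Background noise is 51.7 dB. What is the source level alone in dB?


Given values:
  L_total = 70.7 dB, L_bg = 51.7 dB
Formula: L_source = 10 * log10(10^(L_total/10) - 10^(L_bg/10))
Convert to linear:
  10^(70.7/10) = 11748975.5494
  10^(51.7/10) = 147910.8388
Difference: 11748975.5494 - 147910.8388 = 11601064.7106
L_source = 10 * log10(11601064.7106) = 70.64

70.64 dB


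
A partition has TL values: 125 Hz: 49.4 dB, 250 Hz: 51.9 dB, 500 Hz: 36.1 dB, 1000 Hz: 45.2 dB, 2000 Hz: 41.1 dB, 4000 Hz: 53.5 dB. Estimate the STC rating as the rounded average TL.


Given TL values at each frequency:
  125 Hz: 49.4 dB
  250 Hz: 51.9 dB
  500 Hz: 36.1 dB
  1000 Hz: 45.2 dB
  2000 Hz: 41.1 dB
  4000 Hz: 53.5 dB
Formula: STC ~ round(average of TL values)
Sum = 49.4 + 51.9 + 36.1 + 45.2 + 41.1 + 53.5 = 277.2
Average = 277.2 / 6 = 46.2
Rounded: 46

46


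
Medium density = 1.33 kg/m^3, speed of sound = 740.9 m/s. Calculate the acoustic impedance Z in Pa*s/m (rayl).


Given values:
  rho = 1.33 kg/m^3
  c = 740.9 m/s
Formula: Z = rho * c
Z = 1.33 * 740.9
Z = 985.4

985.4 rayl


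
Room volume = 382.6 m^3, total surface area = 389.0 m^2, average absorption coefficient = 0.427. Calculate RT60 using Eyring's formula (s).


Given values:
  V = 382.6 m^3, S = 389.0 m^2, alpha = 0.427
Formula: RT60 = 0.161 * V / (-S * ln(1 - alpha))
Compute ln(1 - 0.427) = ln(0.573) = -0.55687
Denominator: -389.0 * -0.55687 = 216.6224
Numerator: 0.161 * 382.6 = 61.5986
RT60 = 61.5986 / 216.6224 = 0.284

0.284 s


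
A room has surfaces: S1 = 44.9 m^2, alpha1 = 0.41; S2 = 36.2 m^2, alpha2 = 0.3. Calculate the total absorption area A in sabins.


Given surfaces:
  Surface 1: 44.9 * 0.41 = 18.409
  Surface 2: 36.2 * 0.3 = 10.86
Formula: A = sum(Si * alpha_i)
A = 18.409 + 10.86
A = 29.27

29.27 sabins


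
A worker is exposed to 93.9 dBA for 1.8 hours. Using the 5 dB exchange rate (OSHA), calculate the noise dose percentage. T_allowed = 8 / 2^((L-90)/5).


Given values:
  L = 93.9 dBA, T = 1.8 hours
Formula: T_allowed = 8 / 2^((L - 90) / 5)
Compute exponent: (93.9 - 90) / 5 = 0.78
Compute 2^(0.78) = 1.717131
T_allowed = 8 / 1.717131 = 4.658934 hours
Dose = (T / T_allowed) * 100
Dose = (1.8 / 4.658934) * 100 = 38.64

38.64 %


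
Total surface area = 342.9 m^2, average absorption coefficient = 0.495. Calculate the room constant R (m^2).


Given values:
  S = 342.9 m^2, alpha = 0.495
Formula: R = S * alpha / (1 - alpha)
Numerator: 342.9 * 0.495 = 169.7355
Denominator: 1 - 0.495 = 0.505
R = 169.7355 / 0.505 = 336.11

336.11 m^2


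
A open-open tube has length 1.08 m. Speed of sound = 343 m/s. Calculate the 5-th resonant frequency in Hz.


Given values:
  Tube type: open-open, L = 1.08 m, c = 343 m/s, n = 5
Formula: f_n = n * c / (2 * L)
Compute 2 * L = 2 * 1.08 = 2.16
f = 5 * 343 / 2.16
f = 793.98

793.98 Hz


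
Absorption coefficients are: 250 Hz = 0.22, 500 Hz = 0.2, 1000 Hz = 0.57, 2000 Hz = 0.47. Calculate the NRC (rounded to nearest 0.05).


Given values:
  a_250 = 0.22, a_500 = 0.2
  a_1000 = 0.57, a_2000 = 0.47
Formula: NRC = (a250 + a500 + a1000 + a2000) / 4
Sum = 0.22 + 0.2 + 0.57 + 0.47 = 1.46
NRC = 1.46 / 4 = 0.365
Rounded to nearest 0.05: 0.35

0.35


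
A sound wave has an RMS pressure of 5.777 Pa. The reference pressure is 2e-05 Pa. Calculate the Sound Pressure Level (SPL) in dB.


Given values:
  p = 5.777 Pa
  p_ref = 2e-05 Pa
Formula: SPL = 20 * log10(p / p_ref)
Compute ratio: p / p_ref = 5.777 / 2e-05 = 288850
Compute log10: log10(288850) = 5.460672
Multiply: SPL = 20 * 5.460672 = 109.21

109.21 dB


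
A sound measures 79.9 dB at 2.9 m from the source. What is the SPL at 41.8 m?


Given values:
  SPL1 = 79.9 dB, r1 = 2.9 m, r2 = 41.8 m
Formula: SPL2 = SPL1 - 20 * log10(r2 / r1)
Compute ratio: r2 / r1 = 41.8 / 2.9 = 14.4138
Compute log10: log10(14.4138) = 1.158778
Compute drop: 20 * 1.158778 = 23.1756
SPL2 = 79.9 - 23.1756 = 56.72

56.72 dB


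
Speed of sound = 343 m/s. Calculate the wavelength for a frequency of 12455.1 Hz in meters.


Given values:
  c = 343 m/s, f = 12455.1 Hz
Formula: lambda = c / f
lambda = 343 / 12455.1
lambda = 0.0275

0.0275 m


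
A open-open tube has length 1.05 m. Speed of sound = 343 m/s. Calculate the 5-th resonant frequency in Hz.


Given values:
  Tube type: open-open, L = 1.05 m, c = 343 m/s, n = 5
Formula: f_n = n * c / (2 * L)
Compute 2 * L = 2 * 1.05 = 2.1
f = 5 * 343 / 2.1
f = 816.67

816.67 Hz


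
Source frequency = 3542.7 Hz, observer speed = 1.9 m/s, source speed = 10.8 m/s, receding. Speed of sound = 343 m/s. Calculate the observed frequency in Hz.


Given values:
  f_s = 3542.7 Hz, v_o = 1.9 m/s, v_s = 10.8 m/s
  Direction: receding
Formula: f_o = f_s * (c - v_o) / (c + v_s)
Numerator: c - v_o = 343 - 1.9 = 341.1
Denominator: c + v_s = 343 + 10.8 = 353.8
f_o = 3542.7 * 341.1 / 353.8 = 3415.53

3415.53 Hz


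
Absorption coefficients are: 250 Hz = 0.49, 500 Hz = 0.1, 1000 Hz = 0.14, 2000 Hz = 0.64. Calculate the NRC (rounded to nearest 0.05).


Given values:
  a_250 = 0.49, a_500 = 0.1
  a_1000 = 0.14, a_2000 = 0.64
Formula: NRC = (a250 + a500 + a1000 + a2000) / 4
Sum = 0.49 + 0.1 + 0.14 + 0.64 = 1.37
NRC = 1.37 / 4 = 0.3425
Rounded to nearest 0.05: 0.35

0.35


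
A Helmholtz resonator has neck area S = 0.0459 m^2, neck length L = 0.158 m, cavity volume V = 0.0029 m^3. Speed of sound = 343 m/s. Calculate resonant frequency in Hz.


Given values:
  S = 0.0459 m^2, L = 0.158 m, V = 0.0029 m^3, c = 343 m/s
Formula: f = (c / (2*pi)) * sqrt(S / (V * L))
Compute V * L = 0.0029 * 0.158 = 0.0004582
Compute S / (V * L) = 0.0459 / 0.0004582 = 100.1746
Compute sqrt(100.1746) = 10.008726
Compute c / (2*pi) = 343 / 6.283185 = 54.590148
f = 54.590148 * 10.008726 = 546.38

546.38 Hz


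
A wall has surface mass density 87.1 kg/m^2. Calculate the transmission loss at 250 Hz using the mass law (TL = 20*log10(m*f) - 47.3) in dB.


Given values:
  m = 87.1 kg/m^2, f = 250 Hz
Formula: TL = 20 * log10(m * f) - 47.3
Compute m * f = 87.1 * 250 = 21775.0
Compute log10(21775.0) = 4.337958
Compute 20 * 4.337958 = 86.7592
TL = 86.7592 - 47.3 = 39.46

39.46 dB


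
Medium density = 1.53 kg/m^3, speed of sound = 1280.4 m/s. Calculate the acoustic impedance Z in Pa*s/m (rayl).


Given values:
  rho = 1.53 kg/m^3
  c = 1280.4 m/s
Formula: Z = rho * c
Z = 1.53 * 1280.4
Z = 1959.01

1959.01 rayl


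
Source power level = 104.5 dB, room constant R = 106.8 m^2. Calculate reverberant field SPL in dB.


Given values:
  Lw = 104.5 dB, R = 106.8 m^2
Formula: SPL = Lw + 10 * log10(4 / R)
Compute 4 / R = 4 / 106.8 = 0.037453
Compute 10 * log10(0.037453) = -14.2651
SPL = 104.5 + (-14.2651) = 90.23

90.23 dB


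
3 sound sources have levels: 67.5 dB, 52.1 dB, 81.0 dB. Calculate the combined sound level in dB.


Formula: L_total = 10 * log10( sum(10^(Li/10)) )
  Source 1: 10^(67.5/10) = 5623413.2519
  Source 2: 10^(52.1/10) = 162181.0097
  Source 3: 10^(81.0/10) = 125892541.1794
Sum of linear values = 131678135.441
L_total = 10 * log10(131678135.441) = 81.2

81.2 dB


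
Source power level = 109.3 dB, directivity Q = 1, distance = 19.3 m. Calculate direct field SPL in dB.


Given values:
  Lw = 109.3 dB, Q = 1, r = 19.3 m
Formula: SPL = Lw + 10 * log10(Q / (4 * pi * r^2))
Compute 4 * pi * r^2 = 4 * pi * 19.3^2 = 4680.8474
Compute Q / denom = 1 / 4680.8474 = 0.00021364
Compute 10 * log10(0.00021364) = -36.7032
SPL = 109.3 + (-36.7032) = 72.6

72.6 dB


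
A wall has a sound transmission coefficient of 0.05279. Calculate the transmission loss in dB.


Given values:
  tau = 0.05279
Formula: TL = 10 * log10(1 / tau)
Compute 1 / tau = 1 / 0.05279 = 18.943
Compute log10(18.943) = 1.277449
TL = 10 * 1.277449 = 12.77

12.77 dB


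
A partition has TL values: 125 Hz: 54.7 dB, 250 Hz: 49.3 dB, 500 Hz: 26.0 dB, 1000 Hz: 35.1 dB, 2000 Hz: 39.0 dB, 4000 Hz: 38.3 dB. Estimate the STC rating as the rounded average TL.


Given TL values at each frequency:
  125 Hz: 54.7 dB
  250 Hz: 49.3 dB
  500 Hz: 26.0 dB
  1000 Hz: 35.1 dB
  2000 Hz: 39.0 dB
  4000 Hz: 38.3 dB
Formula: STC ~ round(average of TL values)
Sum = 54.7 + 49.3 + 26.0 + 35.1 + 39.0 + 38.3 = 242.4
Average = 242.4 / 6 = 40.4
Rounded: 40

40


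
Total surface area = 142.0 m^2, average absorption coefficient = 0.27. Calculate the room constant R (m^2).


Given values:
  S = 142.0 m^2, alpha = 0.27
Formula: R = S * alpha / (1 - alpha)
Numerator: 142.0 * 0.27 = 38.34
Denominator: 1 - 0.27 = 0.73
R = 38.34 / 0.73 = 52.52

52.52 m^2


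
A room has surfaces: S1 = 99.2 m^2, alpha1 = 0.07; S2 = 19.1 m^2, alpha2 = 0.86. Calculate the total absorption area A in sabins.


Given surfaces:
  Surface 1: 99.2 * 0.07 = 6.944
  Surface 2: 19.1 * 0.86 = 16.426
Formula: A = sum(Si * alpha_i)
A = 6.944 + 16.426
A = 23.37

23.37 sabins


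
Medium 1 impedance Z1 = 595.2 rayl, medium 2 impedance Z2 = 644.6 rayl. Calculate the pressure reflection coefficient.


Given values:
  Z1 = 595.2 rayl, Z2 = 644.6 rayl
Formula: R = (Z2 - Z1) / (Z2 + Z1)
Numerator: Z2 - Z1 = 644.6 - 595.2 = 49.4
Denominator: Z2 + Z1 = 644.6 + 595.2 = 1239.8
R = 49.4 / 1239.8 = 0.0398

0.0398


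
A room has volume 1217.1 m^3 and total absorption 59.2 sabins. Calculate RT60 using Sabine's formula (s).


Given values:
  V = 1217.1 m^3
  A = 59.2 sabins
Formula: RT60 = 0.161 * V / A
Numerator: 0.161 * 1217.1 = 195.9531
RT60 = 195.9531 / 59.2 = 3.31

3.31 s


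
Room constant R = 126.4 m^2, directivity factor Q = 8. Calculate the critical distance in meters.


Given values:
  R = 126.4 m^2, Q = 8
Formula: d_c = 0.141 * sqrt(Q * R)
Compute Q * R = 8 * 126.4 = 1011.2
Compute sqrt(1011.2) = 31.7994
d_c = 0.141 * 31.7994 = 4.484

4.484 m


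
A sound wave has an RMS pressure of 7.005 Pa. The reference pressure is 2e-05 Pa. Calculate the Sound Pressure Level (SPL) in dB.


Given values:
  p = 7.005 Pa
  p_ref = 2e-05 Pa
Formula: SPL = 20 * log10(p / p_ref)
Compute ratio: p / p_ref = 7.005 / 2e-05 = 350250
Compute log10: log10(350250) = 5.544378
Multiply: SPL = 20 * 5.544378 = 110.89

110.89 dB


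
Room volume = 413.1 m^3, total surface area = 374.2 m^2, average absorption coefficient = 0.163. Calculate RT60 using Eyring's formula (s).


Given values:
  V = 413.1 m^3, S = 374.2 m^2, alpha = 0.163
Formula: RT60 = 0.161 * V / (-S * ln(1 - alpha))
Compute ln(1 - 0.163) = ln(0.837) = -0.177931
Denominator: -374.2 * -0.177931 = 66.5818
Numerator: 0.161 * 413.1 = 66.5091
RT60 = 66.5091 / 66.5818 = 0.999

0.999 s


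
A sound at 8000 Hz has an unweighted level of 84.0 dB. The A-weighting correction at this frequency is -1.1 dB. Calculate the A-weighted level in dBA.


Given values:
  SPL = 84.0 dB
  A-weighting at 8000 Hz = -1.1 dB
Formula: L_A = SPL + A_weight
L_A = 84.0 + (-1.1)
L_A = 82.9

82.9 dBA


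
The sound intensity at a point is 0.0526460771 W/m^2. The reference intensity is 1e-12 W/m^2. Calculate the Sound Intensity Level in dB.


Given values:
  I = 0.0526460771 W/m^2
  I_ref = 1e-12 W/m^2
Formula: SIL = 10 * log10(I / I_ref)
Compute ratio: I / I_ref = 52646077100
Compute log10: log10(52646077100) = 10.721366
Multiply: SIL = 10 * 10.721366 = 107.21

107.21 dB


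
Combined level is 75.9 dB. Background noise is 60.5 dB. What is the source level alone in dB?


Given values:
  L_total = 75.9 dB, L_bg = 60.5 dB
Formula: L_source = 10 * log10(10^(L_total/10) - 10^(L_bg/10))
Convert to linear:
  10^(75.9/10) = 38904514.4994
  10^(60.5/10) = 1122018.4543
Difference: 38904514.4994 - 1122018.4543 = 37782496.0451
L_source = 10 * log10(37782496.0451) = 75.77

75.77 dB


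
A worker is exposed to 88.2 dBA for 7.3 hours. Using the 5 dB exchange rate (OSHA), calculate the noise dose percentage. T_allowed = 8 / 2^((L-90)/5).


Given values:
  L = 88.2 dBA, T = 7.3 hours
Formula: T_allowed = 8 / 2^((L - 90) / 5)
Compute exponent: (88.2 - 90) / 5 = -0.36
Compute 2^(-0.36) = 0.779165
T_allowed = 8 / 0.779165 = 10.267402 hours
Dose = (T / T_allowed) * 100
Dose = (7.3 / 10.267402) * 100 = 71.1

71.1 %


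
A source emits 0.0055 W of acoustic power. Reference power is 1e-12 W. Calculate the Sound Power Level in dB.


Given values:
  W = 0.0055 W
  W_ref = 1e-12 W
Formula: SWL = 10 * log10(W / W_ref)
Compute ratio: W / W_ref = 5500000000
Compute log10: log10(5500000000) = 9.740363
Multiply: SWL = 10 * 9.740363 = 97.4

97.4 dB


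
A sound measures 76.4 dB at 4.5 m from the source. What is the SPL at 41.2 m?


Given values:
  SPL1 = 76.4 dB, r1 = 4.5 m, r2 = 41.2 m
Formula: SPL2 = SPL1 - 20 * log10(r2 / r1)
Compute ratio: r2 / r1 = 41.2 / 4.5 = 9.1556
Compute log10: log10(9.1556) = 0.961687
Compute drop: 20 * 0.961687 = 19.2337
SPL2 = 76.4 - 19.2337 = 57.17

57.17 dB
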